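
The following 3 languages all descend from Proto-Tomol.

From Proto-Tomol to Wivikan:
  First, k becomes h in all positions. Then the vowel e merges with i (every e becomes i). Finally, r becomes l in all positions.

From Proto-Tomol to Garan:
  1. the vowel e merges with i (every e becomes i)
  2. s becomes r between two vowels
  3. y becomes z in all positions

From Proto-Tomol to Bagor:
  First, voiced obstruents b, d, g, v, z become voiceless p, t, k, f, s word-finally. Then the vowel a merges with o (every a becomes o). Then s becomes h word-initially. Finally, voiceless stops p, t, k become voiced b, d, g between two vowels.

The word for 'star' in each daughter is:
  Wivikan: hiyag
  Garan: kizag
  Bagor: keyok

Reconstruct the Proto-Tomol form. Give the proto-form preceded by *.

*keyag

Position 3: Wivikan has y, Garan has z, Bagor has y. Wivikan preserves y here (none of its changes turn any other segment into y), so the proto-segment is *y.
Position 2: Wivikan has i, Garan has i, Bagor has e. Bagor preserves e here (none of its changes turn any other segment into e), so the proto-segment is *e.
Continuing position by position gives *keyag; check it forward:
Wivikan: start from *keyag.
  rule 1 (unconditioned shift): keyag → heyag
  rule 2 (vowel merger): heyag → hiyag
  rule 3: no change — hiyag
  ⇒ Wivikan hiyag
Garan: start from *keyag.
  rule 1 (vowel merger): keyag → kiyag
  rule 2: no change — kiyag
  rule 3 (unconditioned shift): kiyag → kizag
  ⇒ Garan kizag
Bagor: *keyag
  keyag → keyak   [final devoicing]
  keyak → keyok   [vowel merger]
  keyok (rule 3 does not apply)
  keyok (rule 4 does not apply)
  giving Bagor keyok.
No other proto-form is consistent with every reflex, so the reconstruction is *keyag.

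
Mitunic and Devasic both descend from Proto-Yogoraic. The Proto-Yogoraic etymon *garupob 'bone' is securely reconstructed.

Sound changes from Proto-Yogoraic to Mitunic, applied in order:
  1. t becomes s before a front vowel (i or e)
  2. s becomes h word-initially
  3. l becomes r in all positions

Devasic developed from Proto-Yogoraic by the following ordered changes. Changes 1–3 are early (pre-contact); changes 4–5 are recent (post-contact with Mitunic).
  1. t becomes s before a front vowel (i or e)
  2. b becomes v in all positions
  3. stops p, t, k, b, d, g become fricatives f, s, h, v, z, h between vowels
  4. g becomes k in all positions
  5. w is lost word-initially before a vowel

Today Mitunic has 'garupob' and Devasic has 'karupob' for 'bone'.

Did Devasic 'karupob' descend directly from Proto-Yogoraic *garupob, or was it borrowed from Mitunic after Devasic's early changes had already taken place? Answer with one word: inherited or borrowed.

If inherited, *garupob would pass through all of Devasic's changes:
Devasic: *garupob > garupov > garufov > karufov  (by unconditioned shift, intervocalic lenition, unconditioned shift)
If borrowed from Mitunic 'garupob' after the early changes, it would undergo only the recent ones:
  rule 4 (unconditioned shift): garupob → karupob
  rule 5 (glide loss): no change (karupob)
  ⇒ as a loan: karupob
Devasic 'karupob' matches the loan outcome 'karupob', not the inherited 'karufov' — it skipped the early Devasic changes, so it was borrowed from Mitunic.

borrowed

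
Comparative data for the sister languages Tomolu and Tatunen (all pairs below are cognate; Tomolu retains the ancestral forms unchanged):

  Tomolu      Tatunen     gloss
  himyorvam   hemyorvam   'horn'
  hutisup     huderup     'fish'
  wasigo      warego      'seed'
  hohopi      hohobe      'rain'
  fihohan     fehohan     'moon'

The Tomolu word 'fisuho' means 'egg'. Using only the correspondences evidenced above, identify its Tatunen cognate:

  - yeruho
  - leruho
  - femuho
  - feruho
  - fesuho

feruho

hutisup ~ huderup, wasigo ~ warego — Tomolu i corresponds to Tatunen e after a consonant, before a consonant other than r, m, n, p, b, f, v.
hutisup ~ huderup — Tomolu s corresponds to Tatunen r between vowels (before a back vowel).
Applying these to Tomolu 'fisuho':
  fisuho → fesuho   (i→e after a consonant, before a consonant other than r, m, n, p, b, f, v)
  fesuho → feruho   (s→r between vowels (before a back vowel))
So the Tatunen cognate is 'feruho'.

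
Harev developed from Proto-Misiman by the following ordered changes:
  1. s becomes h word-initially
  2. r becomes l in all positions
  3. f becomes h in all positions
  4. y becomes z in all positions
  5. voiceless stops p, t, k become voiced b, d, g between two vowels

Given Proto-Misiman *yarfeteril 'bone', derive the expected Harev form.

zalhedelil

Harev: *yarfeteril > yalfetelil > yalhetelil > zalhetelil > zalhedelil  (by unconditioned shift, unconditioned shift, unconditioned shift, intervocalic voicing)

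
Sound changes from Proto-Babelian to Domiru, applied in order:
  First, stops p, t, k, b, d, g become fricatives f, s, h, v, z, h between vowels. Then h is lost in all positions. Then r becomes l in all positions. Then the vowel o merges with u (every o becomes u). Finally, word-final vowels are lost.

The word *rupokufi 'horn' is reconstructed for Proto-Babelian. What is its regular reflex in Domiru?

lufuuf

Domiru: *rupokufi
  rupokufi → rufohufi   [intervocalic lenition]
  rufohufi → rufoufi   [h-loss]
  rufoufi → lufoufi   [unconditioned shift]
  lufoufi → lufuufi   [vowel merger]
  lufuufi → lufuuf   [apocope]
  giving Domiru lufuuf.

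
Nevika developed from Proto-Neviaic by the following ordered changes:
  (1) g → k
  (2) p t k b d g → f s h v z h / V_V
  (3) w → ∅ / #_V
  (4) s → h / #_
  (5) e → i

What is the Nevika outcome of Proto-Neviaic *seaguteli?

Nevika: start from *seaguteli.
  rule 1 (unconditioned shift): seaguteli → seakuteli
  rule 2 (intervocalic lenition): seakuteli → seahuseli
  rule 3: no change — seahuseli
  rule 4 (debuccalisation): seahuseli → heahuseli
  rule 5 (vowel merger): heahuseli → hiahusili
  ⇒ Nevika hiahusili

hiahusili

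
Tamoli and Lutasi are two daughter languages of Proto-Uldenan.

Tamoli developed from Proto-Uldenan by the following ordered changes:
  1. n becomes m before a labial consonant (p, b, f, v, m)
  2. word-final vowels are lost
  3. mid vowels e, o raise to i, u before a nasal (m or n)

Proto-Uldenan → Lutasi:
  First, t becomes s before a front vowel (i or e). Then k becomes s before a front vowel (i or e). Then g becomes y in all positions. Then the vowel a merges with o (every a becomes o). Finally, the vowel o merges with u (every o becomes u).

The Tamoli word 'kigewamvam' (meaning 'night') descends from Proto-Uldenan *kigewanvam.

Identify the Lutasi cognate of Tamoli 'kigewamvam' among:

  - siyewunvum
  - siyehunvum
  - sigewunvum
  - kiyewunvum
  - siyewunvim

Lutasi: start from *kigewanvam.
  rule 1: no change — kigewanvam
  rule 2 (palatalisation): kigewanvam → sigewanvam
  rule 3 (unconditioned shift): sigewanvam → siyewanvam
  rule 4 (vowel merger): siyewanvam → siyewonvom
  rule 5 (vowel merger): siyewonvom → siyewunvum
  ⇒ Lutasi siyewunvum
The other candidates each miss or misapply at least one Lutasi change.

siyewunvum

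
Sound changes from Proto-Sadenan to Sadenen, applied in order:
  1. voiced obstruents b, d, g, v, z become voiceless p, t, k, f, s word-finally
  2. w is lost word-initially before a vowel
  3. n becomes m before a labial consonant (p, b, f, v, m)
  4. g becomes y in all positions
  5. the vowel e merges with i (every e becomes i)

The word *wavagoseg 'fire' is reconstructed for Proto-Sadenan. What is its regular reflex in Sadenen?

Sadenen: start from *wavagoseg.
  rule 1 (final devoicing): wavagoseg → wavagosek
  rule 2 (glide loss): wavagosek → avagosek
  rule 3: no change — avagosek
  rule 4 (unconditioned shift): avagosek → avayosek
  rule 5 (vowel merger): avayosek → avayosik
  ⇒ Sadenen avayosik

avayosik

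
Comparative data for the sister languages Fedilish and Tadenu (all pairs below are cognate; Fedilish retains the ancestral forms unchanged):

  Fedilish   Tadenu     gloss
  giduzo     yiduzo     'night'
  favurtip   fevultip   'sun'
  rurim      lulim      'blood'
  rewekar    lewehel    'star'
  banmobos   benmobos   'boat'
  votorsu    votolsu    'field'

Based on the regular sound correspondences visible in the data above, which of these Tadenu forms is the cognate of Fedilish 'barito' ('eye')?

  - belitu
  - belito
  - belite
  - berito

belito

rewekar ~ lewehel — Fedilish a corresponds to Tadenu e after a consonant, before r.
rurim ~ lulim — Fedilish r corresponds to Tadenu l between vowels (before a front vowel).
Applying these to Fedilish 'barito':
  barito → berito   (a→e after a consonant, before r)
  berito → belito   (r→l between vowels (before a front vowel))
So the Tadenu cognate is 'belito'.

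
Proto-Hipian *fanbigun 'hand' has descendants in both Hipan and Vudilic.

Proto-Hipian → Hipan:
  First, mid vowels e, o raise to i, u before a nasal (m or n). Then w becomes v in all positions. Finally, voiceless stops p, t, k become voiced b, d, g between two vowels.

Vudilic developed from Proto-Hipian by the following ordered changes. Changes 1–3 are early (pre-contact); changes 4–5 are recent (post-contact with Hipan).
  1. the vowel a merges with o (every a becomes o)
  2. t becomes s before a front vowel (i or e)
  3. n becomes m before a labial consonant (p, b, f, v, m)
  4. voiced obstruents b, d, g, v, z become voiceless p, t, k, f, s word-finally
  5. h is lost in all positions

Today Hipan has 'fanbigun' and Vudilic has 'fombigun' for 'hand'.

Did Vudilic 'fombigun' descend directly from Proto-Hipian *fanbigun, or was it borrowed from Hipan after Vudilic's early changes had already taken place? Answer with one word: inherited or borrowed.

inherited

If inherited, *fanbigun would pass through all of Vudilic's changes:
Vudilic: *fanbigun > fonbigun > fombigun  (by vowel merger, nasal place assimilation)
If borrowed from Hipan 'fanbigun' after the early changes, it would undergo only the recent ones:
  rule 4 (final devoicing): no change (fanbigun)
  rule 5 (h-loss): no change (fanbigun)
  ⇒ as a loan: fanbigun
Vudilic 'fombigun' matches the inherited outcome exactly, so it is an inherited cognate, not a loan.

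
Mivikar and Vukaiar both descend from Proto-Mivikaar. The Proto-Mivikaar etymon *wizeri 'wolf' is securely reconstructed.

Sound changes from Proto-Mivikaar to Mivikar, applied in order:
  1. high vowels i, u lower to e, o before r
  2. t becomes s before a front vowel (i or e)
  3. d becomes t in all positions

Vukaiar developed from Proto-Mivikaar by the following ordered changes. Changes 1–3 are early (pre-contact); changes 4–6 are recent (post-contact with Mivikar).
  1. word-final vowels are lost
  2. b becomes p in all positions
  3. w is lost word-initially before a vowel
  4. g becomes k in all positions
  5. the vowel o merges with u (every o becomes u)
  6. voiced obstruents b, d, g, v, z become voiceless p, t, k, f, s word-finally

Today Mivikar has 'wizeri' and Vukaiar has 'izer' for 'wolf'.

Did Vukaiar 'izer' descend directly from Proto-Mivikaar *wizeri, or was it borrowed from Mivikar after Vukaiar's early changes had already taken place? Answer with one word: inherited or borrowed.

inherited

If inherited, *wizeri would pass through all of Vukaiar's changes:
Vukaiar: *wizeri
  wizeri → wizer   [apocope]
  wizer (rule 2 does not apply)
  wizer → izer   [glide loss]
  izer (rule 4 does not apply)
  izer (rule 5 does not apply)
  izer (rule 6 does not apply)
  giving Vukaiar izer.
If borrowed from Mivikar 'wizeri' after the early changes, it would undergo only the recent ones:
  rule 4 (unconditioned shift): no change (wizeri)
  rule 5 (vowel merger): no change (wizeri)
  rule 6 (final devoicing): no change (wizeri)
  ⇒ as a loan: wizeri
Vukaiar 'izer' matches the inherited outcome exactly, so it is an inherited cognate, not a loan.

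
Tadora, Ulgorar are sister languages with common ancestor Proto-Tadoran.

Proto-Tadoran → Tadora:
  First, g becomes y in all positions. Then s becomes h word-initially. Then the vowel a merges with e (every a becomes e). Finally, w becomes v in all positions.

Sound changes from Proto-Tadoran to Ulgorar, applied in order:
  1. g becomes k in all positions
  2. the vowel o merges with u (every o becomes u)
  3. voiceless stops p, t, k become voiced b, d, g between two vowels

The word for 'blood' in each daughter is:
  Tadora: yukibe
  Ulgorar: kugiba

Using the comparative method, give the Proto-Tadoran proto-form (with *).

Position 6: Tadora has e, Ulgorar has a. Ulgorar preserves a here (none of its changes turn any other segment into a), so the proto-segment is *a.
Position 1: Tadora has y, Ulgorar has k. Taking the neighbouring segments as reconstructed: Tadora y could go back to *g or *y; Ulgorar k could go back to *k or *g — the one source consistent with every daughter is *g.
Position 3: Tadora has k, Ulgorar has g. Tadora preserves k here (none of its changes turn any other segment into k), so the proto-segment is *k.
Verify the candidate proto-form against each daughter:
Tadora: start from *gukiba.
  rule 1 (unconditioned shift): gukiba → yukiba
  rule 2: no change — yukiba
  rule 3 (vowel merger): yukiba → yukibe
  rule 4: no change — yukibe
  ⇒ Tadora yukibe
Ulgorar: *gukiba > kukiba > kugiba  (by unconditioned shift, intervocalic voicing)
*gukiba is the unique common source.

*gukiba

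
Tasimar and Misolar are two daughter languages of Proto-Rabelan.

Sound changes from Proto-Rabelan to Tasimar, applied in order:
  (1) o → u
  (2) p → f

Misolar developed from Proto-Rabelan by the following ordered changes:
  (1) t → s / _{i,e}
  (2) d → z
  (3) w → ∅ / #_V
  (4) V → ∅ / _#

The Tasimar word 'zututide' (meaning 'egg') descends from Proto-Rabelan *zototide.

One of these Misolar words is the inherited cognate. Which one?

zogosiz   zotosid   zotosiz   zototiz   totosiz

zotosiz

Misolar: start from *zototide.
  rule 1 (palatalisation): zototide → zotoside
  rule 2 (unconditioned shift): zotoside → zotosize
  rule 3: no change — zotosize
  rule 4 (apocope): zotosize → zotosiz
  ⇒ Misolar zotosiz
Only 'zotosiz' matches the regular Misolar development of *zototide.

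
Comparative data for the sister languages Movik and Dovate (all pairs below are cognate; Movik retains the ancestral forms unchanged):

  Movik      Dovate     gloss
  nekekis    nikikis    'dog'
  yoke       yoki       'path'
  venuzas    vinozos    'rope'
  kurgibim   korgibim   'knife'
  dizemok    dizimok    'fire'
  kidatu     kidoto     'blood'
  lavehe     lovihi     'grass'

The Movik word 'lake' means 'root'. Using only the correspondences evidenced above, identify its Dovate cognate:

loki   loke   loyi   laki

loki

venuzas ~ vinozos, kidatu ~ kidoto — Movik a corresponds to Dovate o after a consonant, before a consonant other than r, m, n, p, b, f, v.
yoke ~ yoki, lavehe ~ lovihi — Movik e corresponds to Dovate i word-finally.
Applying these to Movik 'lake':
  lake → loke   (a→o after a consonant, before a consonant other than r, m, n, p, b, f, v)
  loke → loki   (e→i word-finally)
So the Dovate cognate is 'loki'.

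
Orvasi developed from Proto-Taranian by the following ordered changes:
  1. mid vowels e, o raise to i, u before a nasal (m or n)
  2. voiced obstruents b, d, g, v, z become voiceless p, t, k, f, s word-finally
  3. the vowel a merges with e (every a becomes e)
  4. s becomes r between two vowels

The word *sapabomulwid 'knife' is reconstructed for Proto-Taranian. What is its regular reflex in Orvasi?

Orvasi: *sapabomulwid
  sapabomulwid → sapabumulwid   [pre-nasal raising]
  sapabumulwid → sapabumulwit   [final devoicing]
  sapabumulwit → sepebumulwit   [vowel merger]
  sepebumulwit (rule 4 does not apply)
  giving Orvasi sepebumulwit.

sepebumulwit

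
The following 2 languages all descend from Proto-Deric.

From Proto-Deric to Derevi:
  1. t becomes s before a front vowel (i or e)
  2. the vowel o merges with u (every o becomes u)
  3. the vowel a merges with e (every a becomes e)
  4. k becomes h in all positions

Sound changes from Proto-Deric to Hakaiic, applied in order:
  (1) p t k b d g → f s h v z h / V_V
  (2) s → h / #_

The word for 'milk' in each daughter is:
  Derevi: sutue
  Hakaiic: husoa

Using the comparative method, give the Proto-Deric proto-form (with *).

*sutoa

Position 4: Derevi has u, Hakaiic has o. Hakaiic preserves o here (none of its changes turn any other segment into o), so the proto-segment is *o.
Position 3: Derevi has t, Hakaiic has s. Derevi preserves t here (none of its changes turn any other segment into t), so the proto-segment is *t.
Verify the candidate proto-form against each daughter:
Derevi: *sutoa
  sutoa (rule 1 does not apply)
  sutoa → sutua   [vowel merger]
  sutua → sutue   [vowel merger]
  sutue (rule 4 does not apply)
  giving Derevi sutue.
Hakaiic: *sutoa
  sutoa → susoa   [intervocalic lenition]
  susoa → husoa   [debuccalisation]
  giving Hakaiic husoa.
*sutoa is the unique common source.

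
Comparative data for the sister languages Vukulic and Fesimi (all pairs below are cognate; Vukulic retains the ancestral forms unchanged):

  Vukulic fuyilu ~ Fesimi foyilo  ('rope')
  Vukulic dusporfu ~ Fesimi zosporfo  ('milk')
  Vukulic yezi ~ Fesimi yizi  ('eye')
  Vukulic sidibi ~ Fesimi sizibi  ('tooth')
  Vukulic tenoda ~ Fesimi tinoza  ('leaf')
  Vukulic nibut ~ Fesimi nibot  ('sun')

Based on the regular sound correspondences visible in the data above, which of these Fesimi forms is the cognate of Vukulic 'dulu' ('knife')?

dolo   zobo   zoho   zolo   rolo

zolo

dusporfu ~ zosporfo — Vukulic d corresponds to Fesimi z word-initially before a back vowel.
fuyilu ~ foyilo, dusporfu ~ zosporfo — Vukulic u corresponds to Fesimi o after a consonant, before a consonant other than r, m, n, p, b, f, v.
fuyilu ~ foyilo, dusporfu ~ zosporfo — Vukulic u corresponds to Fesimi o word-finally.
Applying these to Vukulic 'dulu':
  dulu → zulu   (d→z word-initially before a back vowel)
  zulu → zolu   (u→o after a consonant, before a consonant other than r, m, n, p, b, f, v)
  zolu → zolo   (u→o word-finally)
So the Fesimi cognate is 'zolo'.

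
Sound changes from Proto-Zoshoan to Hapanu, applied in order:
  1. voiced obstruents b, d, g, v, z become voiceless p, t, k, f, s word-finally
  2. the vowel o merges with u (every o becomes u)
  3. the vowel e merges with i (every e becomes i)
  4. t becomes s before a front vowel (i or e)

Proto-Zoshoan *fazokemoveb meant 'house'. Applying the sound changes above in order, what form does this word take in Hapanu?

fazukimuvip

Hapanu: start from *fazokemoveb.
  rule 1 (final devoicing): fazokemoveb → fazokemovep
  rule 2 (vowel merger): fazokemovep → fazukemuvep
  rule 3 (vowel merger): fazukemuvep → fazukimuvip
  rule 4: no change — fazukimuvip
  ⇒ Hapanu fazukimuvip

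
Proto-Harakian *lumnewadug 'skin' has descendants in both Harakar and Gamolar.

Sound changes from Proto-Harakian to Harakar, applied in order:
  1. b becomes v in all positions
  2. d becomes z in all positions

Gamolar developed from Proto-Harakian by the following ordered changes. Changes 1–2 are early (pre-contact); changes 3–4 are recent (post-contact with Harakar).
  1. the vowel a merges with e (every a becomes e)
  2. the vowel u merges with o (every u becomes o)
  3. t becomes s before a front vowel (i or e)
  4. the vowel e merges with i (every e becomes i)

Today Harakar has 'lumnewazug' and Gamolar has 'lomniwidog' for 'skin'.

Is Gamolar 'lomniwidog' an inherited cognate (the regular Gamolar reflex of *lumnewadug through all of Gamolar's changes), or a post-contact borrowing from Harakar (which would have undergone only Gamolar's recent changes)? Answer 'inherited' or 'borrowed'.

If inherited, *lumnewadug would pass through all of Gamolar's changes:
Gamolar: start from *lumnewadug.
  rule 1 (vowel merger): lumnewadug → lumnewedug
  rule 2 (vowel merger): lumnewedug → lomnewedog
  rule 3: no change — lomnewedog
  rule 4 (vowel merger): lomnewedog → lomniwidog
  ⇒ Gamolar lomniwidog
If borrowed from Harakar 'lumnewazug' after the early changes, it would undergo only the recent ones:
  rule 3 (palatalisation): no change (lumnewazug)
  rule 4 (vowel merger): lumnewazug → lumniwazug
  ⇒ as a loan: lumniwazug
Gamolar 'lomniwidog' matches the inherited outcome exactly, so it is an inherited cognate, not a loan.

inherited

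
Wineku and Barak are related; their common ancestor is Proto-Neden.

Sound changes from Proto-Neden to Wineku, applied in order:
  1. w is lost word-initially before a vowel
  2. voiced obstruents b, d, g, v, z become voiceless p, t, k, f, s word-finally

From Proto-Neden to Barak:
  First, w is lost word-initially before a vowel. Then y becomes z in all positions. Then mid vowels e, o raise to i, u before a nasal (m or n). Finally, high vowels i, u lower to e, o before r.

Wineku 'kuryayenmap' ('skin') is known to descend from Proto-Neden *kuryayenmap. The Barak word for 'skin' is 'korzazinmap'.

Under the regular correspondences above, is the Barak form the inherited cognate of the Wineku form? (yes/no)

Derive the expected Barak reflex of *kuryayenmap:
Barak: *kuryayenmap > kurzazenmap > kurzazinmap > korzazinmap  (by unconditioned shift, pre-nasal raising, pre-rhotic lowering)
Barak 'korzazinmap' matches the regular reflex exactly, so the pair is cognate.

yes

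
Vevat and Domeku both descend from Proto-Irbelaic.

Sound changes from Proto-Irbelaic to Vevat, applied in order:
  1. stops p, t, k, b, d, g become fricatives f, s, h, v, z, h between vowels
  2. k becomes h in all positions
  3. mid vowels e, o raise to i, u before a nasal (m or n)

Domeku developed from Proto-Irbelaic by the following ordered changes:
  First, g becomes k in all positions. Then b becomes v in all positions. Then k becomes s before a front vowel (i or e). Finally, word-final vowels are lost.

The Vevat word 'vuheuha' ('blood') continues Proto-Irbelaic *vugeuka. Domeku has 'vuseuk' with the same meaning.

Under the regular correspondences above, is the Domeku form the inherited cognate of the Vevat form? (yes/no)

Derive the expected Domeku reflex of *vugeuka:
Domeku: *vugeuka
  vugeuka → vukeuka   [unconditioned shift]
  vukeuka (rule 2 does not apply)
  vukeuka → vuseuka   [palatalisation]
  vuseuka → vuseuk   [apocope]
  giving Domeku vuseuk.
Domeku 'vuseuk' matches the regular reflex exactly, so the pair is cognate.

yes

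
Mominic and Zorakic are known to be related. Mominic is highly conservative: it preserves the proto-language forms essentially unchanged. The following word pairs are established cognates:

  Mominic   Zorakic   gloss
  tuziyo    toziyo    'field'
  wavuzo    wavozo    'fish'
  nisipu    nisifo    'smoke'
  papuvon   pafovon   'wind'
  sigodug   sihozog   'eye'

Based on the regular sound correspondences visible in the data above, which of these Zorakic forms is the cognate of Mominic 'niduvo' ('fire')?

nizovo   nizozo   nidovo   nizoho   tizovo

sigodug ~ sihozog — Mominic d corresponds to Zorakic z between vowels (before a back vowel).
papuvon ~ pafovon — Mominic u corresponds to Zorakic o after a consonant, before a labial obstruent.
Applying these to Mominic 'niduvo':
  niduvo → nizuvo   (d→z between vowels (before a back vowel))
  nizuvo → nizovo   (u→o after a consonant, before a labial obstruent)
So the Zorakic cognate is 'nizovo'.

nizovo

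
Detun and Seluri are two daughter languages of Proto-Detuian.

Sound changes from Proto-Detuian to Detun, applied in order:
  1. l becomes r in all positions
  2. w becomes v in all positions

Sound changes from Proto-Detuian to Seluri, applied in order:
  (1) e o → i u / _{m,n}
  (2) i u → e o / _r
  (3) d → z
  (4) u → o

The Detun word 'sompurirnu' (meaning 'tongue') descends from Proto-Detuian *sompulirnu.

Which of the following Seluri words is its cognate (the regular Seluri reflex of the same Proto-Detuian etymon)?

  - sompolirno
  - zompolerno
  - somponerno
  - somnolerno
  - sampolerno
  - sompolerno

Seluri: *sompulirnu > sumpulirnu > sumpulernu > sompolerno  (by pre-nasal raising, pre-rhotic lowering, vowel merger)

sompolerno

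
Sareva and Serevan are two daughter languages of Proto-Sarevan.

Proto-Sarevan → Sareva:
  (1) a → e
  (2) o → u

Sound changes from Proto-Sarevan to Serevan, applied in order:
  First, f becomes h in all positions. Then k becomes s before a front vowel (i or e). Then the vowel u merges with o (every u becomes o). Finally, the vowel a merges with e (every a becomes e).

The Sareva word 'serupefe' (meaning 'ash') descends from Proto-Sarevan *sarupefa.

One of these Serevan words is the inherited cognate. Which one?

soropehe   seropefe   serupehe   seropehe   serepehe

Serevan: *sarupefa
  sarupefa → sarupeha   [unconditioned shift]
  sarupeha (rule 2 does not apply)
  sarupeha → saropeha   [vowel merger]
  saropeha → seropehe   [vowel merger]
  giving Serevan seropehe.
Among the options, 'seropehe' alone shows every Serevan change applied in order.

seropehe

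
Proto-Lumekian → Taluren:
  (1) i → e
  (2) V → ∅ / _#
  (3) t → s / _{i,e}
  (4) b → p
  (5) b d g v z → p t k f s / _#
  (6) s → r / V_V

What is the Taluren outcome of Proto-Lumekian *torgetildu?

torgerelt

Taluren: *torgetildu > torgeteldu > torgeteld > torgeseld > torgeselt > torgerelt  (by vowel merger, apocope, palatalisation, final devoicing, rhotacism)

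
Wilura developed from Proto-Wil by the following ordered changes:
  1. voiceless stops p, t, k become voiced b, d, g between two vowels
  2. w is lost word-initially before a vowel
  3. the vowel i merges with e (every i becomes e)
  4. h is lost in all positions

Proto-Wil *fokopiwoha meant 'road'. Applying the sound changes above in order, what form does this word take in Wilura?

Wilura: start from *fokopiwoha.
  rule 1 (intervocalic voicing): fokopiwoha → fogobiwoha
  rule 2: no change — fogobiwoha
  rule 3 (vowel merger): fogobiwoha → fogobewoha
  rule 4 (h-loss): fogobewoha → fogobewoa
  ⇒ Wilura fogobewoa

fogobewoa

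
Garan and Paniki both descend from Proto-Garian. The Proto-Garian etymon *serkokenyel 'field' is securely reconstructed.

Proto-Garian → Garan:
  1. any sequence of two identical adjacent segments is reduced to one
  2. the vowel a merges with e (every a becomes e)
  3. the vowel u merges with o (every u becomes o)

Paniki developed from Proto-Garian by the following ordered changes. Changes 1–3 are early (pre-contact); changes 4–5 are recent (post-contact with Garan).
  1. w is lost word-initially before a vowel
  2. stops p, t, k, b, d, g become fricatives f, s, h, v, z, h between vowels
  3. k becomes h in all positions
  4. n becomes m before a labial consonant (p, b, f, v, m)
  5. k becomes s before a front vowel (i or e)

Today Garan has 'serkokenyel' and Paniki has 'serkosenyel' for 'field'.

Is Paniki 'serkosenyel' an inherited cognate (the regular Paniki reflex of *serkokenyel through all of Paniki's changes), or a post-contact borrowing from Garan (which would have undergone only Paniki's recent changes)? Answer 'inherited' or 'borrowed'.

borrowed

If inherited, *serkokenyel would pass through all of Paniki's changes:
Paniki: *serkokenyel > serkohenyel > serhohenyel  (by intervocalic lenition, unconditioned shift)
If borrowed from Garan 'serkokenyel' after the early changes, it would undergo only the recent ones:
  rule 4 (nasal place assimilation): no change (serkokenyel)
  rule 5 (palatalisation): serkokenyel → serkosenyel
  ⇒ as a loan: serkosenyel
Paniki 'serkosenyel' matches the loan outcome 'serkosenyel', not the inherited 'serhohenyel' — it skipped the early Paniki changes, so it was borrowed from Garan.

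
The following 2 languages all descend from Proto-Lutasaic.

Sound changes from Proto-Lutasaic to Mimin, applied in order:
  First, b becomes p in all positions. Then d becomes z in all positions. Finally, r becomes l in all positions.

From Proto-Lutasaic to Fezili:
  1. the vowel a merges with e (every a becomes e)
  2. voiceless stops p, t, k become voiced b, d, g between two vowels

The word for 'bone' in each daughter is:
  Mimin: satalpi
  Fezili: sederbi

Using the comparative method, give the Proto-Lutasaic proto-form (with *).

*satarbi

Position 6: Mimin has p, Fezili has b. Taking the neighbouring segments as reconstructed: Mimin p could go back to *p or *b; Fezili b can only go back to *b — the one source consistent with every daughter is *b.
Position 2: Mimin has a, Fezili has e. Mimin preserves a here (none of its changes turn any other segment into a), so the proto-segment is *a.
Continuing position by position gives *satarbi; check it forward:
Mimin: start from *satarbi.
  rule 1 (unconditioned shift): satarbi → satarpi
  rule 2: no change — satarpi
  rule 3 (unconditioned shift): satarpi → satalpi
  ⇒ Mimin satalpi
Fezili: *satarbi > seterbi > sederbi  (by vowel merger, intervocalic voicing)
*satarbi is the unique common source.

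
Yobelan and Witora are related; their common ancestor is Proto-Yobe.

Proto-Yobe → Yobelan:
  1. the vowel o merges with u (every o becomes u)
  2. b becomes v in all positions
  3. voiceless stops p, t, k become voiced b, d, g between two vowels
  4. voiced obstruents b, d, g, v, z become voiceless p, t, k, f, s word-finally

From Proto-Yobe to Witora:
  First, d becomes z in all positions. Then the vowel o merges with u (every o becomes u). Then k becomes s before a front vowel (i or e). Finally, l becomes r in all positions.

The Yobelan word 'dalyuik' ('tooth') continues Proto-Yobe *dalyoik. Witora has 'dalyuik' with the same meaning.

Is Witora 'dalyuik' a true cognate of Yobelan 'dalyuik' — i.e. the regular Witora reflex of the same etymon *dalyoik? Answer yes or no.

no

Derive the expected Witora reflex of *dalyoik:
Witora: *dalyoik
  dalyoik → zalyoik   [unconditioned shift]
  zalyoik → zalyuik   [vowel merger]
  zalyuik (rule 3 does not apply)
  zalyuik → zaryuik   [unconditioned shift]
  giving Witora zaryuik.
The regular Witora reflex would be 'zaryuik', but the attested form is 'dalyuik'. The correspondence is irregular, so they are not cognates (the Witora form has a different source).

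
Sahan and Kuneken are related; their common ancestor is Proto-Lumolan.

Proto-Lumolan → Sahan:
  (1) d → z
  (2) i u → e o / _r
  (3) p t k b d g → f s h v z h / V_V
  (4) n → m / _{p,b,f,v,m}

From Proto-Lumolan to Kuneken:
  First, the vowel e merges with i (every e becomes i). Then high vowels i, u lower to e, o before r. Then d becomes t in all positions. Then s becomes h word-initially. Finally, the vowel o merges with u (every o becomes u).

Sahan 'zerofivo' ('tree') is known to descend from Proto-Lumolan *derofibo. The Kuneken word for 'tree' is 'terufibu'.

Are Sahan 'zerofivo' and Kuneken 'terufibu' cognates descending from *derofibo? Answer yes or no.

Derive the expected Kuneken reflex of *derofibo:
Kuneken: start from *derofibo.
  rule 1 (vowel merger): derofibo → dirofibo
  rule 2 (pre-rhotic lowering): dirofibo → derofibo
  rule 3 (unconditioned shift): derofibo → terofibo
  rule 4: no change — terofibo
  rule 5 (vowel merger): terofibo → terufibu
  ⇒ Kuneken terufibu
Kuneken 'terufibu' matches the regular reflex exactly, so the pair is cognate.

yes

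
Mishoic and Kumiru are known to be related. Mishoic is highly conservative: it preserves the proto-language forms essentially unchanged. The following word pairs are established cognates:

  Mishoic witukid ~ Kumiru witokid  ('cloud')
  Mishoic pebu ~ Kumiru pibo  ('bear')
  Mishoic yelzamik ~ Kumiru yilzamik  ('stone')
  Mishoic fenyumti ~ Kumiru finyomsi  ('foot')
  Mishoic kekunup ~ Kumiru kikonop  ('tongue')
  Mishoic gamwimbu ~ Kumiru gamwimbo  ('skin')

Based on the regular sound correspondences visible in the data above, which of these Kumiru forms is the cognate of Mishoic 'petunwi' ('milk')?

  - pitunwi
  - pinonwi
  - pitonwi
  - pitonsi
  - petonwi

yelzamik ~ yilzamik, kekunup ~ kikonop — Mishoic e corresponds to Kumiru i after a consonant, before a consonant other than r, m, n, p, b, f, v.
kekunup ~ kikonop — Mishoic u corresponds to Kumiru o after a consonant, before a nasal.
Applying these to Mishoic 'petunwi':
  petunwi → pitunwi   (e→i after a consonant, before a consonant other than r, m, n, p, b, f, v)
  pitunwi → pitonwi   (u→o after a consonant, before a nasal)
So the Kumiru cognate is 'pitonwi'.

pitonwi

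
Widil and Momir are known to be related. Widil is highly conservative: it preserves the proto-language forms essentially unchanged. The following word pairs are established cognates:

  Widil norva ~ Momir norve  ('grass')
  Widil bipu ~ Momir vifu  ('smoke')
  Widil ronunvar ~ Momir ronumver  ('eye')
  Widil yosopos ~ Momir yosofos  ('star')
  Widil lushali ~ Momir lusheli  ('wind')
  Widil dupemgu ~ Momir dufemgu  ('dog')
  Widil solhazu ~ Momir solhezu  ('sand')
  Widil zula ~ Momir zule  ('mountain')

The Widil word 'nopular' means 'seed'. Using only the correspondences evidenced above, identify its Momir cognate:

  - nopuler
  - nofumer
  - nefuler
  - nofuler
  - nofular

bipu ~ vifu — Widil p corresponds to Momir f between vowels (before a back vowel).
ronunvar ~ ronumver — Widil a corresponds to Momir e after a consonant, before r.
Applying these to Widil 'nopular':
  nopular → nofular   (p→f between vowels (before a back vowel))
  nofular → nofuler   (a→e after a consonant, before r)
So the Momir cognate is 'nofuler'.

nofuler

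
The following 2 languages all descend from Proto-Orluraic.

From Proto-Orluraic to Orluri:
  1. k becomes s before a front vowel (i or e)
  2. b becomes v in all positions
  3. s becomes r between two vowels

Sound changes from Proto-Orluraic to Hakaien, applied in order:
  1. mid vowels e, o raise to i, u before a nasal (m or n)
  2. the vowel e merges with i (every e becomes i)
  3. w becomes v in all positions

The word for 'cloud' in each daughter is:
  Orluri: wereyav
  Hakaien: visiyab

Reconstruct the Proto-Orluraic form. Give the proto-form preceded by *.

*weseyab

Position 1: Orluri has w, Hakaien has v. Orluri preserves w here (none of its changes turn any other segment into w), so the proto-segment is *w.
Position 2: Orluri has e, Hakaien has i. Orluri preserves e here (none of its changes turn any other segment into e), so the proto-segment is *e.
Position 7: Orluri has v, Hakaien has b. Hakaien preserves b here (none of its changes turn any other segment into b), so the proto-segment is *b.
Continuing position by position gives *weseyab; check it forward:
Orluri: *weseyab
  weseyab (rule 1 does not apply)
  weseyab → weseyav   [unconditioned shift]
  weseyav → wereyav   [rhotacism]
  giving Orluri wereyav.
Hakaien: *weseyab
  weseyab (rule 1 does not apply)
  weseyab → wisiyab   [vowel merger]
  wisiyab → visiyab   [unconditioned shift]
  giving Hakaien visiyab.
*weseyab is the unique common source.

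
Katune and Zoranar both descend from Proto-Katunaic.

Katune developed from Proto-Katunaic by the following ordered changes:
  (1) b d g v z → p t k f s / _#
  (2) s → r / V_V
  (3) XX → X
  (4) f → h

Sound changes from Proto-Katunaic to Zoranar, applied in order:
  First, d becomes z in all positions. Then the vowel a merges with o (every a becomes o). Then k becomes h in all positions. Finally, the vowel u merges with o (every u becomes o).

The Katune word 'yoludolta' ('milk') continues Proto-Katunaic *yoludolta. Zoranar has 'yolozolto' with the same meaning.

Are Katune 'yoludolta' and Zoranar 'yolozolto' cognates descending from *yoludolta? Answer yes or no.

Derive the expected Zoranar reflex of *yoludolta:
Zoranar: *yoludolta > yoluzolta > yoluzolto > yolozolto  (by unconditioned shift, vowel merger, vowel merger)
Zoranar 'yolozolto' matches the regular reflex exactly, so the pair is cognate.

yes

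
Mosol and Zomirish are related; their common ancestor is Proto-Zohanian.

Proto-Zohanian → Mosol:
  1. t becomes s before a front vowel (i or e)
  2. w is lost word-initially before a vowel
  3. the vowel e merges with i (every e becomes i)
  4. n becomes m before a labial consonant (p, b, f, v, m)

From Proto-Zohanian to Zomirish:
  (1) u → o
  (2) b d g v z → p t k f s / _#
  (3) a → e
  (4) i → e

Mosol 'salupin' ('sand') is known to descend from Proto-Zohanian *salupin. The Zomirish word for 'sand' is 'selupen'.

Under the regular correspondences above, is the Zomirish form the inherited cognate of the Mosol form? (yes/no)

Derive the expected Zomirish reflex of *salupin:
Zomirish: *salupin > salopin > selopin > selopen  (by vowel merger, vowel merger, vowel merger)
The regular Zomirish reflex would be 'selopen', but the attested form is 'selupen'. The correspondence is irregular, so they are not cognates (the Zomirish form has a different source).

no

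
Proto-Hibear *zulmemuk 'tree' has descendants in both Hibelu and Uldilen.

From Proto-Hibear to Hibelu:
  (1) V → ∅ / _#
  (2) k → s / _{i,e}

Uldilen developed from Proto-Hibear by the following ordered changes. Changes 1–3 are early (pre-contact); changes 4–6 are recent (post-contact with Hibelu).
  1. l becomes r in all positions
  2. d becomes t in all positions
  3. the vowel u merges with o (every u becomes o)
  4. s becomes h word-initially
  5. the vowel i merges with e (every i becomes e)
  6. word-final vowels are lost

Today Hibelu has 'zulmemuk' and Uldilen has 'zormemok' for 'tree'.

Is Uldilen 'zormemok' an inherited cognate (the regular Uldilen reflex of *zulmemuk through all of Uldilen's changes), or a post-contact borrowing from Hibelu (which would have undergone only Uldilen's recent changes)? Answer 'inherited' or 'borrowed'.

inherited

If inherited, *zulmemuk would pass through all of Uldilen's changes:
Uldilen: *zulmemuk > zurmemuk > zormemok  (by unconditioned shift, vowel merger)
If borrowed from Hibelu 'zulmemuk' after the early changes, it would undergo only the recent ones:
  rule 4 (debuccalisation): no change (zulmemuk)
  rule 5 (vowel merger): no change (zulmemuk)
  rule 6 (apocope): no change (zulmemuk)
  ⇒ as a loan: zulmemuk
Uldilen 'zormemok' matches the inherited outcome exactly, so it is an inherited cognate, not a loan.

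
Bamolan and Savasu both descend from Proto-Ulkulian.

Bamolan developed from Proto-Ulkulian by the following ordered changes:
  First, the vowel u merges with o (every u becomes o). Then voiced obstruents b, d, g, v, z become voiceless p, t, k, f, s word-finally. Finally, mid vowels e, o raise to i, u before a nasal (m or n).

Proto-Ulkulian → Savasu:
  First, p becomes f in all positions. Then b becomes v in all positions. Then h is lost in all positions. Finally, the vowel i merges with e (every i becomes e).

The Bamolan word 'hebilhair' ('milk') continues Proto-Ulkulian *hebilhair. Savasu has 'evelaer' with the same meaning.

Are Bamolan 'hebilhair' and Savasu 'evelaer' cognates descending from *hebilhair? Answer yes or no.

yes

Derive the expected Savasu reflex of *hebilhair:
Savasu: *hebilhair > hevilhair > evilair > evelaer  (by unconditioned shift, h-loss, vowel merger)
Savasu 'evelaer' matches the regular reflex exactly, so the pair is cognate.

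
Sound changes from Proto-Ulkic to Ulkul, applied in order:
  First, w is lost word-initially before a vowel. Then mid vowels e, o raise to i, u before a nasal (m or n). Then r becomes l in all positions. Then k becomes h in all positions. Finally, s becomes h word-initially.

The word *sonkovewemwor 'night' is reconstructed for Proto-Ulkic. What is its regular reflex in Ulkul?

Ulkul: *sonkovewemwor
  sonkovewemwor (rule 1 does not apply)
  sonkovewemwor → sunkovewimwor   [pre-nasal raising]
  sunkovewimwor → sunkovewimwol   [unconditioned shift]
  sunkovewimwol → sunhovewimwol   [unconditioned shift]
  sunhovewimwol → hunhovewimwol   [debuccalisation]
  giving Ulkul hunhovewimwol.

hunhovewimwol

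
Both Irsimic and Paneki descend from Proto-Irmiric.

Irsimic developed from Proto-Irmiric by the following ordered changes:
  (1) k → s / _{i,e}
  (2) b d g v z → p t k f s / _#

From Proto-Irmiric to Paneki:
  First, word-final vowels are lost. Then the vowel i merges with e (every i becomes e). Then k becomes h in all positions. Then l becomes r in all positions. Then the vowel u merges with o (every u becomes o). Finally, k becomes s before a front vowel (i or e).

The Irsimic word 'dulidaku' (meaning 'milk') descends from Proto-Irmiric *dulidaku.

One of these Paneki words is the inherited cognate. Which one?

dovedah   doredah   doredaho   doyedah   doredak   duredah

doredah

Paneki: *dulidaku
  dulidaku → dulidak   [apocope]
  dulidak → duledak   [vowel merger]
  duledak → duledah   [unconditioned shift]
  duledah → duredah   [unconditioned shift]
  duredah → doredah   [vowel merger]
  doredah (rule 6 does not apply)
  giving Paneki doredah.
Among the options, 'doredah' alone shows every Paneki change applied in order.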